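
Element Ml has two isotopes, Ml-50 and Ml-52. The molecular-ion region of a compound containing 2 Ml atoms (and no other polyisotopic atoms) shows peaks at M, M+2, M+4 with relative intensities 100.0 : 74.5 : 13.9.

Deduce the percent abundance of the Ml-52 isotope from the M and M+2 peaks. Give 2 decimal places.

27.14%

Write p for the Ml-50 fraction. I(M+2)/I(M) = [C(2,1)·p^1·(1−p)] / p^2 = 2·(1−p)/p = 74.5/100.0 = 0.7450
(1−p)/p = 0.7450/2 = 0.3725  ⇒  p = 1/(1 + 0.3725) = 0.7286
Ml-50: 72.86%, Ml-52: 27.14%.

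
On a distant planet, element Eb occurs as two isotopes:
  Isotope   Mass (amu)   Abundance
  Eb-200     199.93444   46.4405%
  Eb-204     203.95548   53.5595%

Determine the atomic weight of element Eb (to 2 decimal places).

202.09 amu

Average mass = Σ (abundance × isotope mass) = 0.464405 × 199.93444 + 0.535595 × 203.95548
= 92.850554 + 109.237535 = 202.088089 amu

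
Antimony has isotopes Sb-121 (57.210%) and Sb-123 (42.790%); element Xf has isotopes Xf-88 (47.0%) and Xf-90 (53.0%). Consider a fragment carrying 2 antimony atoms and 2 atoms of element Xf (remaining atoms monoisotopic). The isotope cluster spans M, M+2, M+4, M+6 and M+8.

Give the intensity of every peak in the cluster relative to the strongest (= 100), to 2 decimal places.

19.21 : 72.07 : 100.00 : 60.79 : 13.67

Antimony pattern (n=2): 0.32729841 : 0.48960318 : 0.18309841
Element Xf pattern (n=2): 0.2209 : 0.4982 : 0.2809
Convolve the two distributions (both contribute in 2-u steps):
  M: 0.32729841×0.2209 = 0.072300
  M+2: 0.32729841×0.4982 + 0.48960318×0.2209 = 0.271213
  M+4: 0.32729841×0.2809 + 0.48960318×0.4982 + 0.18309841×0.2209 = 0.376305
  M+6: 0.48960318×0.2809 + 0.18309841×0.4982 = 0.228749
  M+8: 0.18309841×0.2809 = 0.051432
Scale to base peak (0.376305) = 100: 19.21 : 72.07 : 100.00 : 60.79 : 13.67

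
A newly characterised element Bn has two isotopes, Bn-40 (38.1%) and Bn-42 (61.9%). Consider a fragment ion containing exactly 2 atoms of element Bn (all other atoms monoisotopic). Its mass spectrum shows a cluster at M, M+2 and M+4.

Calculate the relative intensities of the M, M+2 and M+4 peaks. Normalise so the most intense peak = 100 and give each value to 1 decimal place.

30.8 : 100.0 : 81.2

Each Bn atom is independently Bn-40 (p = 0.381) or Bn-42 (q = 0.619); the cluster is the binomial expansion (p + q)^2.
P(M) = 0.381^2 = 0.145161
P(M+2) = 2 × 0.381^1 × 0.619^1 = 0.471678
P(M+4) = 0.619^2 = 0.383161
The M+2 peak is largest (0.471678); scaling to 100 gives 30.8 : 100.0 : 81.2.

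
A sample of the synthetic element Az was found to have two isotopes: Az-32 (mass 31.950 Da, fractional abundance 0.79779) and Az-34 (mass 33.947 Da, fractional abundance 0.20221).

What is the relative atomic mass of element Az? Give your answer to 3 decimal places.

The abundance-weighted mean is 0.79779 × 31.950 + 0.20221 × 33.947
= 25.4894 + 6.8644 = 32.3538 Da

32.354 Da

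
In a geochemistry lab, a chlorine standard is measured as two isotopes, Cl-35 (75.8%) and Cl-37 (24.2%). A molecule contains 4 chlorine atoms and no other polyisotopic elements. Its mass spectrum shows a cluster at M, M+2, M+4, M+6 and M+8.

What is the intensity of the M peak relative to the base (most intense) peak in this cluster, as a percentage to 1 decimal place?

(0.758 + 0.242)^4 gives M 0.3301, M+2 0.4216, M+4 0.2019, M+6 0.0430, M+8 0.0034; the largest is M+2.
P(M+2) = C(4,1) × 0.758^3 × 0.242^1 = 4 × 0.43551951 × 0.2420 = 0.421583 (base)
P(M) = C(4,0) × 0.758^4 × 0.242^0 = 1 × 0.33012379 × 1.0000 = 0.330124
Relative intensity = 0.330124 / 0.421583 × 100 = 78.3

78.3%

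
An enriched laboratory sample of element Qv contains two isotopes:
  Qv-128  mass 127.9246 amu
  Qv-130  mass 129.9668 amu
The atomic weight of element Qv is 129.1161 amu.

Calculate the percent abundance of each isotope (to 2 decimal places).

With x = fraction of Qv-128 (so Qv-130 is 1 − x):
127.9246·x + 129.9668·(1 − x) = 129.1161
(127.9246 − 129.9668)·x = 129.1161 − 129.9668
x = -0.8507 / -2.0422 = 0.41656 → 41.66% Qv-128, 58.34% Qv-130.

Qv-128: 41.66%, Qv-130: 58.34%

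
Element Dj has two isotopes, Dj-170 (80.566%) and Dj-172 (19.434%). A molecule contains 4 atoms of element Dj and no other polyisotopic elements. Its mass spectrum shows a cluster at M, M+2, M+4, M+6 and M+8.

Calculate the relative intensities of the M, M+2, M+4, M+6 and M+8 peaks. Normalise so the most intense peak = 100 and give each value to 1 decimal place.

100.0 : 96.5 : 34.9 : 5.6 : 0.3

Each Dj atom is independently Dj-170 (p = 0.80566) or Dj-172 (q = 0.19434); the cluster is the binomial expansion (p + q)^4.
P(M) = 0.80566^4 = 0.421315
P(M+2) = 4 × 0.80566^3 × 0.19434^1 = 0.406516
P(M+4) = 6 × 0.80566^2 × 0.19434^2 = 0.147089
P(M+6) = 4 × 0.80566^1 × 0.19434^3 = 0.023654
P(M+8) = 0.19434^4 = 0.001426
The M peak is largest (0.421315); scaling to 100 gives 100.0 : 96.5 : 34.9 : 5.6 : 0.3.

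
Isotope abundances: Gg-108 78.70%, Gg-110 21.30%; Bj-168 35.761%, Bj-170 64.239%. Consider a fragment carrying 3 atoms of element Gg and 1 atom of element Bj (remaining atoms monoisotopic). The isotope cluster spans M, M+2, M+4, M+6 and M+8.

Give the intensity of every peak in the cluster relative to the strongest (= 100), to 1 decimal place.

Element Gg pattern (n=3): 0.4874434 : 0.39577679 : 0.10711621 : 0.0096636
Element Bj pattern (n=1): 0.35761 : 0.64239
Convolve the two distributions (both contribute in 2-u steps):
  M: 0.4874434×0.35761 = 0.174315
  M+2: 0.4874434×0.64239 + 0.39577679×0.35761 = 0.454663
  M+4: 0.39577679×0.64239 + 0.10711621×0.35761 = 0.292549
  M+6: 0.10711621×0.64239 + 0.0096636×0.35761 = 0.072266
  M+8: 0.0096636×0.64239 = 0.006208
Scale to base peak (0.454663) = 100: 38.3 : 100.0 : 64.3 : 15.9 : 1.4

38.3 : 100.0 : 64.3 : 15.9 : 1.4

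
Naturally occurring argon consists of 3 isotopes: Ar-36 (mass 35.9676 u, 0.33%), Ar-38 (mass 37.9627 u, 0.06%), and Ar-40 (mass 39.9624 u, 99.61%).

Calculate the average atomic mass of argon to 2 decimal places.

39.95 u

Average mass = Σ (abundance × isotope mass) = 0.0033 × 35.9676 + 0.0006 × 37.9627 + 0.9961 × 39.9624
= 0.11869 + 0.02278 + 39.80655 = 39.94802 u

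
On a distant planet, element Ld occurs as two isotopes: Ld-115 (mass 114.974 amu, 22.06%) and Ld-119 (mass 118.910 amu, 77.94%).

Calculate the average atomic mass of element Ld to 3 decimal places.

Average mass = Σ (abundance × isotope mass) = 0.2206 × 114.974 + 0.7794 × 118.910
= 25.3633 + 92.6785 = 118.0418 amu

118.042 amu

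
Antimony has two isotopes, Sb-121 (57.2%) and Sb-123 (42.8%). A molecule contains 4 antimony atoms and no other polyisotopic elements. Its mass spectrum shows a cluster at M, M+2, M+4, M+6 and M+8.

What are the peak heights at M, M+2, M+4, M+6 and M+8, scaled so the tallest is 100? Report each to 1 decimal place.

Each Sb atom is independently Sb-121 (p = 0.572) or Sb-123 (q = 0.428); the cluster is the binomial expansion (p + q)^4.
P(M) = 0.572^4 = 0.107049
P(M+2) = 4 × 0.572^3 × 0.428^1 = 0.320400
P(M+4) = 6 × 0.572^2 × 0.428^2 = 0.359609
P(M+6) = 4 × 0.572^1 × 0.428^3 = 0.179385
P(M+8) = 0.428^4 = 0.033556
The M+4 peak is largest (0.359609); scaling to 100 gives 29.8 : 89.1 : 100.0 : 49.9 : 9.3.

29.8 : 89.1 : 100.0 : 49.9 : 9.3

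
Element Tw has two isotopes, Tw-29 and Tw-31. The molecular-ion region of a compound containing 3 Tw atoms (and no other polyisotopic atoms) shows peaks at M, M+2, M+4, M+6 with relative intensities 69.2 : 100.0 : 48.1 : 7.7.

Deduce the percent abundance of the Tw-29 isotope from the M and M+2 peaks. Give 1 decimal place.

Write p for the Tw-29 fraction. I(M+2)/I(M) = [C(3,1)·p^2·(1−p)] / p^3 = 3·(1−p)/p = 100.0/69.2 = 1.4451
(1−p)/p = 1.4451/3 = 0.4817  ⇒  p = 1/(1 + 0.4817) = 0.6749
Tw-29: 67.5%, Tw-31: 32.5%.

67.5%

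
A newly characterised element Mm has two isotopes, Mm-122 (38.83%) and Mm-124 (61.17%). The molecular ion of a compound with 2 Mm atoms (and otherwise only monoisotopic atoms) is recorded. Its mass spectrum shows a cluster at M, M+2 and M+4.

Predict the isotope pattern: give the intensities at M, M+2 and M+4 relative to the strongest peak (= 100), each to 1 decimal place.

31.7 : 100.0 : 78.8

The 2 Mm atoms are independent, so intensities follow the terms of (0.3883 + 0.6117)^2.
P(M) = 0.3883^2 = 0.150777
P(M+2) = 2 × 0.3883^1 × 0.6117^1 = 0.475046
P(M+4) = 0.6117^2 = 0.374177
The M+2 peak is largest (0.475046); scaling to 100 gives 31.7 : 100.0 : 78.8.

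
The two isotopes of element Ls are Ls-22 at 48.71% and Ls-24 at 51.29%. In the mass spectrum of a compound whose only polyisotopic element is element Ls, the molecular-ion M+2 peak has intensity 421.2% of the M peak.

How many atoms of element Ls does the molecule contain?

4

For n independent Ls atoms, I(M+2)/I(M) = n · (abundance Ls-24) / (abundance Ls-22) = n · 0.5129/0.4871.
n = 4.212 × 0.4871/0.5129 = 4.00 ≈ 4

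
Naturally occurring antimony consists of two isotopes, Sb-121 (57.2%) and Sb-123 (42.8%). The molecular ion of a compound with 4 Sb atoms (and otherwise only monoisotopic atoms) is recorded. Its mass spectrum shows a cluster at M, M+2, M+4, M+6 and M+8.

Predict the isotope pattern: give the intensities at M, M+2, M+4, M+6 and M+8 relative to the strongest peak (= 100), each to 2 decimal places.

29.77 : 89.10 : 100.00 : 49.88 : 9.33

Each Sb atom is independently Sb-121 (p = 0.572) or Sb-123 (q = 0.428); the cluster is the binomial expansion (p + q)^4.
P(M) = 0.572^4 = 0.107049
P(M+2) = 4 × 0.572^3 × 0.428^1 = 0.320400
P(M+4) = 6 × 0.572^2 × 0.428^2 = 0.359609
P(M+6) = 4 × 0.572^1 × 0.428^3 = 0.179385
P(M+8) = 0.428^4 = 0.033556
The M+4 peak is largest (0.359609); scaling to 100 gives 29.77 : 89.10 : 100.00 : 49.88 : 9.33.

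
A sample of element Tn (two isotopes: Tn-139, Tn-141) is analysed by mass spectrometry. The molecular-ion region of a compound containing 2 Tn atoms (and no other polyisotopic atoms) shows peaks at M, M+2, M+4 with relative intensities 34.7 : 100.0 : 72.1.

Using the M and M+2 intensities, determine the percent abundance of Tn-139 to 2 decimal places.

40.97%

Let p = fractional abundance of Tn-139. I(M+2)/I(M) = [C(2,1)·p^1·(1−p)] / p^2 = 2·(1−p)/p = 100.0/34.7 = 2.8818
(1−p)/p = 2.8818/2 = 1.4409  ⇒  p = 1/(1 + 1.4409) = 0.4097
Tn-139: 40.97%, Tn-141: 59.03%.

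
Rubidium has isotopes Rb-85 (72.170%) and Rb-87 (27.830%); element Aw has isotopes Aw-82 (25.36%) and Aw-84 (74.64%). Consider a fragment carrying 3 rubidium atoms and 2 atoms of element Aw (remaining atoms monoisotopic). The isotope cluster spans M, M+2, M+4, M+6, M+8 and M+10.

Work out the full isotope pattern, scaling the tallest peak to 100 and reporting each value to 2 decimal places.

6.28 : 44.25 : 100.00 : 79.81 : 26.40 : 3.12

Rubidium pattern (n=3): 0.37589809 : 0.43485841 : 0.16768892 : 0.02155458
Element Aw pattern (n=2): 0.06431296 : 0.37857408 : 0.55711296
Convolve the two distributions (both contribute in 2-u steps):
  M: 0.37589809×0.06431296 = 0.024175
  M+2: 0.37589809×0.37857408 + 0.43485841×0.06431296 = 0.170272
  M+4: 0.37589809×0.55711296 + 0.43485841×0.37857408 + 0.16768892×0.06431296 = 0.384828
  M+6: 0.43485841×0.55711296 + 0.16768892×0.37857408 + 0.02155458×0.06431296 = 0.307134
  M+8: 0.16768892×0.55711296 + 0.02155458×0.37857408 = 0.101582
  M+10: 0.02155458×0.55711296 = 0.012008
Scale to base peak (0.384828) = 100: 6.28 : 44.25 : 100.00 : 79.81 : 26.40 : 3.12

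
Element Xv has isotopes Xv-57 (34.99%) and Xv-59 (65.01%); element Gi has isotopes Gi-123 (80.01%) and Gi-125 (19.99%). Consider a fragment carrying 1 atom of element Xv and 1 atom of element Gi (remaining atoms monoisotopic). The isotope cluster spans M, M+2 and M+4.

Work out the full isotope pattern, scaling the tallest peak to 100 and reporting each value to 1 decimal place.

Element Xv pattern (n=1): 0.3499 : 0.6501
Element Gi pattern (n=1): 0.8001 : 0.1999
Convolve the two distributions (both contribute in 2-u steps):
  M: 0.3499×0.8001 = 0.279955
  M+2: 0.3499×0.1999 + 0.6501×0.8001 = 0.590090
  M+4: 0.6501×0.1999 = 0.129955
Scale to base peak (0.590090) = 100: 47.4 : 100.0 : 22.0

47.4 : 100.0 : 22.0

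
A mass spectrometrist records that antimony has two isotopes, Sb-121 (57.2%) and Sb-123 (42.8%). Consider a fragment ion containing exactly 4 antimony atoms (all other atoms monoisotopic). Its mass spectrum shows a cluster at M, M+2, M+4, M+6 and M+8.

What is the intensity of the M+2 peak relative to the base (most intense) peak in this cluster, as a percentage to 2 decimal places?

89.10%

(0.572 + 0.428)^4 gives M 0.1070, M+2 0.3204, M+4 0.3596, M+6 0.1794, M+8 0.0336; the largest is M+4.
P(M+4) = C(4,2) × 0.572^2 × 0.428^2 = 6 × 0.327184 × 0.183184 = 0.359609 (base)
P(M+2) = C(4,1) × 0.572^3 × 0.428^1 = 4 × 0.18714925 × 0.4280 = 0.320400
Relative intensity = 0.320400 / 0.359609 × 100 = 89.10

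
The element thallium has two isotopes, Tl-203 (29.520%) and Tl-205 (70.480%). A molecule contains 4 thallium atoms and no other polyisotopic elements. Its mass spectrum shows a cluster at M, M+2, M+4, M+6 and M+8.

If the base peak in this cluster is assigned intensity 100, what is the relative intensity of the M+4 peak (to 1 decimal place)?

62.8

Binomial terms of (0.29520 + 0.70480)^4: M 0.0076, M+2 0.0725, M+4 0.2597, M+6 0.4134, M+8 0.2468 → M+6 is the base peak.
P(M+6) = C(4,3) × 0.29520^1 × 0.70480^3 = 4 × 0.2952 × 0.35010449 = 0.413403 (base)
P(M+4) = C(4,2) × 0.29520^2 × 0.70480^2 = 6 × 0.08714304 × 0.49674304 = 0.259726
Relative intensity = 0.259726 / 0.413403 × 100 = 62.8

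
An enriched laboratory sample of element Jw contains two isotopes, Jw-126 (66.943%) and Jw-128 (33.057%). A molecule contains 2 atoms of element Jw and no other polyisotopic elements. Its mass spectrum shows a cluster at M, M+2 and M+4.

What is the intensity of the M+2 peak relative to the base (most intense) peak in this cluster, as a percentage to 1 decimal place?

98.8%

(0.66943 + 0.33057)^2 gives M 0.4481, M+2 0.4426, M+4 0.1093; the largest is M.
P(M) = C(2,0) × 0.66943^2 × 0.33057^0 = 1 × 0.44813652 × 1.0000 = 0.448137 (base)
P(M+2) = C(2,1) × 0.66943^1 × 0.33057^1 = 2 × 0.66943 × 0.33057 = 0.442587
Relative intensity = 0.442587 / 0.448137 × 100 = 98.8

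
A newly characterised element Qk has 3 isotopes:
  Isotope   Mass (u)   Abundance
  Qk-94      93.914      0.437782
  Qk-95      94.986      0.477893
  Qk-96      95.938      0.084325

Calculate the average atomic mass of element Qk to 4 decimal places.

94.5970 u

The abundance-weighted mean is 0.437782 × 93.914 + 0.477893 × 94.986 + 0.084325 × 95.938
= 41.11386 + 45.39314 + 8.08997 = 94.59697 u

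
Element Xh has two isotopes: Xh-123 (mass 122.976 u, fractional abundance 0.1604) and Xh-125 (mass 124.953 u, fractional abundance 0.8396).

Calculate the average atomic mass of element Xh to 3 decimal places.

124.636 u

Ar = Σ fᵢ·mᵢ = 0.1604 × 122.976 + 0.8396 × 124.953
= 19.7254 + 104.9105 = 124.6359 u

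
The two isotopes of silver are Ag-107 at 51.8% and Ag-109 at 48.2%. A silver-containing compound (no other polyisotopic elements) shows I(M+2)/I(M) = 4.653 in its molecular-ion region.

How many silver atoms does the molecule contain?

For n independent Ag atoms, I(M+2)/I(M) = n · (abundance Ag-109) / (abundance Ag-107) = n · 0.482/0.518.
n = 4.653 × 0.518/0.482 = 5.00 ≈ 5

5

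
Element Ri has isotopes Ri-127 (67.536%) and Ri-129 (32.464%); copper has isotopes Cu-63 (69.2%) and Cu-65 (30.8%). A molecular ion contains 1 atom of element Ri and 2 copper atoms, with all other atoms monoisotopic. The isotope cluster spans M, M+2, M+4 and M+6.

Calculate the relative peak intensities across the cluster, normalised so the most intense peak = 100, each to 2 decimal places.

72.95 : 100.00 : 45.66 : 6.95

Element Ri pattern (n=1): 0.67536 : 0.32464
Copper pattern (n=2): 0.478864 : 0.426272 : 0.094864
Convolve the two distributions (both contribute in 2-u steps):
  M: 0.67536×0.478864 = 0.323406
  M+2: 0.67536×0.426272 + 0.32464×0.478864 = 0.443345
  M+4: 0.67536×0.094864 + 0.32464×0.426272 = 0.202452
  M+6: 0.32464×0.094864 = 0.030797
Scale to base peak (0.443345) = 100: 72.95 : 100.00 : 45.66 : 6.95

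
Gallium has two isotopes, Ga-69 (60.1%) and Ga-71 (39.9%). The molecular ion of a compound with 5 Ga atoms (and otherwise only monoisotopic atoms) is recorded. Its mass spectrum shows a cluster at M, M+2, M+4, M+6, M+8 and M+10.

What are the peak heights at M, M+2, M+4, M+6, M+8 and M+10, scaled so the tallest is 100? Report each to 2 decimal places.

The 5 Ga atoms are independent, so intensities follow the terms of (0.601 + 0.399)^5.
P(M) = 0.601^5 = 0.078410
P(M+2) = 5 × 0.601^4 × 0.399^1 = 0.260280
P(M+4) = 10 × 0.601^3 × 0.399^2 = 0.345596
P(M+6) = 10 × 0.601^2 × 0.399^3 = 0.229439
P(M+8) = 5 × 0.601^1 × 0.399^4 = 0.076162
P(M+10) = 0.399^5 = 0.010113
The M+4 peak is largest (0.345596); scaling to 100 gives 22.69 : 75.31 : 100.00 : 66.39 : 22.04 : 2.93.

22.69 : 75.31 : 100.00 : 66.39 : 22.04 : 2.93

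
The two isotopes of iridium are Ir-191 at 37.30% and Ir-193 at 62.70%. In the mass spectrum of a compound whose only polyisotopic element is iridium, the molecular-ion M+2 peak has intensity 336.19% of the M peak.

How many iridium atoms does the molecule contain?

For n independent Ir atoms, I(M+2)/I(M) = n · (abundance Ir-193) / (abundance Ir-191) = n · 0.6270/0.3730.
n = 3.3619 × 0.3730/0.6270 = 2.00 ≈ 2

2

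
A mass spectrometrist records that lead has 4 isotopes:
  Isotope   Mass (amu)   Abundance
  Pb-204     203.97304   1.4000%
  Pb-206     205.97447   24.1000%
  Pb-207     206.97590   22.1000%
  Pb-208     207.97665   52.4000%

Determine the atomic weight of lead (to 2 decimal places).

The abundance-weighted mean is 0.014000 × 203.97304 + 0.241000 × 205.97447 + 0.221000 × 206.97590 + 0.524000 × 207.97665
= 2.855623 + 49.639847 + 45.741674 + 108.979765 = 207.216909 amu

207.22 amu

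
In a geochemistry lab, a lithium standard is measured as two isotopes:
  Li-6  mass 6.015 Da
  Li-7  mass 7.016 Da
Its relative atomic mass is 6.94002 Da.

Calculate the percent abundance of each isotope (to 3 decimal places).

Li-6: 7.590%, Li-7: 92.410%

Writing the weighted mean with unknown fraction x of Li-6:
6.015·x + 7.016·(1 − x) = 6.94002
(6.015 − 7.016)·x = 6.94002 − 7.016
x = -0.07598 / -1.001 = 0.07590 → 7.590% Li-6, 92.410% Li-7.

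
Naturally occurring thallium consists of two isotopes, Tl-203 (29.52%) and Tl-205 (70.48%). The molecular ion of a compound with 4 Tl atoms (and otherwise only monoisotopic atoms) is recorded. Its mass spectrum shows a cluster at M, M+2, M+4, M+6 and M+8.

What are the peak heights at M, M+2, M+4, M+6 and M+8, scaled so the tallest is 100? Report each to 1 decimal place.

1.8 : 17.5 : 62.8 : 100.0 : 59.7

Each Tl atom is independently Tl-203 (p = 0.2952) or Tl-205 (q = 0.7048); the cluster is the binomial expansion (p + q)^4.
P(M) = 0.2952^4 = 0.007594
P(M+2) = 4 × 0.2952^3 × 0.7048^1 = 0.072523
P(M+4) = 6 × 0.2952^2 × 0.7048^2 = 0.259726
P(M+6) = 4 × 0.2952^1 × 0.7048^3 = 0.413403
P(M+8) = 0.7048^4 = 0.246754
The M+6 peak is largest (0.413403); scaling to 100 gives 1.8 : 17.5 : 62.8 : 100.0 : 59.7.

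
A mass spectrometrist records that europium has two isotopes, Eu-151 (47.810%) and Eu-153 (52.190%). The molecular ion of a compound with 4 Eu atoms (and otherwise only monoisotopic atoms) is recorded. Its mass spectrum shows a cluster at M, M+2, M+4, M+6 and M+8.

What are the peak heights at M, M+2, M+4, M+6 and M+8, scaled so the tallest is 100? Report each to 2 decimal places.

13.99 : 61.07 : 100.00 : 72.77 : 19.86

Each Eu atom is independently Eu-151 (p = 0.47810) or Eu-153 (q = 0.52190); the cluster is the binomial expansion (p + q)^4.
P(M) = 0.47810^4 = 0.052249
P(M+2) = 4 × 0.47810^3 × 0.52190^1 = 0.228141
P(M+4) = 6 × 0.47810^2 × 0.52190^2 = 0.373563
P(M+6) = 4 × 0.47810^1 × 0.52190^3 = 0.271857
P(M+8) = 0.52190^4 = 0.074191
The M+4 peak is largest (0.373563); scaling to 100 gives 13.99 : 61.07 : 100.00 : 72.77 : 19.86.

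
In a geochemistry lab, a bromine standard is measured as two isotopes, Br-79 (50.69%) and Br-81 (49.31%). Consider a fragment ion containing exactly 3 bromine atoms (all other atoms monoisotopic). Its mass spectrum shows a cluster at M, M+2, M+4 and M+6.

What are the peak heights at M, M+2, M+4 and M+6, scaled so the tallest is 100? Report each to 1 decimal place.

34.3 : 100.0 : 97.3 : 31.5

Expanding (0.5069 + 0.4931)^3:
P(M) = 0.5069^3 = 0.130247
P(M+2) = 3 × 0.5069^2 × 0.4931^1 = 0.380103
P(M+4) = 3 × 0.5069^1 × 0.4931^2 = 0.369755
P(M+6) = 0.4931^3 = 0.119896
The M+2 peak is largest (0.380103); scaling to 100 gives 34.3 : 100.0 : 97.3 : 31.5.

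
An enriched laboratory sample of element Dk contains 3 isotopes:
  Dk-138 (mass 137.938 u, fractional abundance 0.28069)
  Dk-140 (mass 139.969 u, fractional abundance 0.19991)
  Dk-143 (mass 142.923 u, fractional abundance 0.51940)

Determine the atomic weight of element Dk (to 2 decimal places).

140.93 u

Ar = Σ fᵢ·mᵢ = 0.28069 × 137.938 + 0.19991 × 139.969 + 0.51940 × 142.923
= 38.7178 + 27.9812 + 74.2342 = 140.9332 u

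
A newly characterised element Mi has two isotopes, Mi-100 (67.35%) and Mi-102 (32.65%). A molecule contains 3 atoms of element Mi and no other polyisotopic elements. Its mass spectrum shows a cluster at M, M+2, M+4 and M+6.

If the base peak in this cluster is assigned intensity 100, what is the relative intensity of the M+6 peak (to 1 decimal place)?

Term probabilities: M 0.3055, M+2 0.4443, M+4 0.2154, M+6 0.0348. Base peak = M+2.
P(M+2) = C(3,1) × 0.6735^2 × 0.3265^1 = 3 × 0.45360225 × 0.3265 = 0.444303 (base)
P(M+6) = C(3,3) × 0.6735^0 × 0.3265^3 = 1 × 1.0000 × 0.03480563 = 0.034806
Relative intensity = 0.034806 / 0.444303 × 100 = 7.8

7.8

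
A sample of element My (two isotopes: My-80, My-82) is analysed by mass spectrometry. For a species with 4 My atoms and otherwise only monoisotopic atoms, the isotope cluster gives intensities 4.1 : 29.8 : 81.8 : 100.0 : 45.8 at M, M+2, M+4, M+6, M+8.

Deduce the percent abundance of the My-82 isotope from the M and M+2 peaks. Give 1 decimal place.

64.5%

Let p = fractional abundance of My-80. I(M+2)/I(M) = [C(4,1)·p^3·(1−p)] / p^4 = 4·(1−p)/p = 29.8/4.1 = 7.2683
(1−p)/p = 7.2683/4 = 1.8171  ⇒  p = 1/(1 + 1.8171) = 0.3550
My-80: 35.5%, My-82: 64.5%.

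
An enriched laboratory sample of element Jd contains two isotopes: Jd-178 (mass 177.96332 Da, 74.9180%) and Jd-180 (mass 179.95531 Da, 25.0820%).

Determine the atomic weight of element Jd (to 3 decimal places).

178.463 Da

Average mass = Σ (abundance × isotope mass) = 0.749180 × 177.96332 + 0.250820 × 179.95531
= 133.326560 + 45.136391 = 178.462951 Da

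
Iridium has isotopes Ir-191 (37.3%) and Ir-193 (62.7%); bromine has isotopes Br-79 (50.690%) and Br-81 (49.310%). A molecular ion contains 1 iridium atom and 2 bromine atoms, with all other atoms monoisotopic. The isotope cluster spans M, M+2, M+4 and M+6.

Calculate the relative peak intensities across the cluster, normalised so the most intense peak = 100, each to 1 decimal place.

Iridium pattern (n=1): 0.3730 : 0.6270
Bromine pattern (n=2): 0.25694761 : 0.49990478 : 0.24314761
Convolve the two distributions (both contribute in 2-u steps):
  M: 0.3730×0.25694761 = 0.095841
  M+2: 0.3730×0.49990478 + 0.6270×0.25694761 = 0.347571
  M+4: 0.3730×0.24314761 + 0.6270×0.49990478 = 0.404134
  M+6: 0.6270×0.24314761 = 0.152454
Scale to base peak (0.404134) = 100: 23.7 : 86.0 : 100.0 : 37.7

23.7 : 86.0 : 100.0 : 37.7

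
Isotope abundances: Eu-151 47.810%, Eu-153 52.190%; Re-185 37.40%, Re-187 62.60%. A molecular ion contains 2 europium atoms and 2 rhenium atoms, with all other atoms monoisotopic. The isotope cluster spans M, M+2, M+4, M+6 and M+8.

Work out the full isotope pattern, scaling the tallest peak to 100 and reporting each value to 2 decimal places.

Europium pattern (n=2): 0.22857961 : 0.49904078 : 0.27237961
Rhenium pattern (n=2): 0.139876 : 0.468248 : 0.391876
Convolve the two distributions (both contribute in 2-u steps):
  M: 0.22857961×0.139876 = 0.031973
  M+2: 0.22857961×0.468248 + 0.49904078×0.139876 = 0.176836
  M+4: 0.22857961×0.391876 + 0.49904078×0.468248 + 0.27237961×0.139876 = 0.361349
  M+6: 0.49904078×0.391876 + 0.27237961×0.468248 = 0.323103
  M+8: 0.27237961×0.391876 = 0.106739
Scale to base peak (0.361349) = 100: 8.85 : 48.94 : 100.00 : 89.42 : 29.54

8.85 : 48.94 : 100.00 : 89.42 : 29.54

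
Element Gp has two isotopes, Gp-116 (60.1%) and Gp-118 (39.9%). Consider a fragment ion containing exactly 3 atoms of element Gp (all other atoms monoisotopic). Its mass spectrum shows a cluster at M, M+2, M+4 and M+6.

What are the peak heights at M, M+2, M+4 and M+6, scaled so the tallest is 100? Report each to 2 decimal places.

The 3 Gp atoms are independent, so intensities follow the terms of (0.601 + 0.399)^3.
P(M) = 0.601^3 = 0.217082
P(M+2) = 3 × 0.601^2 × 0.399^1 = 0.432358
P(M+4) = 3 × 0.601^1 × 0.399^2 = 0.287039
P(M+6) = 0.399^3 = 0.063521
The M+2 peak is largest (0.432358); scaling to 100 gives 50.21 : 100.00 : 66.39 : 14.69.

50.21 : 100.00 : 66.39 : 14.69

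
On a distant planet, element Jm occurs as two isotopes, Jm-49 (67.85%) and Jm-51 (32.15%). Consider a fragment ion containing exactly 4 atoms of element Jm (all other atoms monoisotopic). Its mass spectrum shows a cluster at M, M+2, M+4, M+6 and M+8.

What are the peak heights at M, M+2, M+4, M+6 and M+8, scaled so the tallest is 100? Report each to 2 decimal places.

52.76 : 100.00 : 71.08 : 22.45 : 2.66

The 4 Jm atoms are independent, so intensities follow the terms of (0.6785 + 0.3215)^4.
P(M) = 0.6785^4 = 0.211933
P(M+2) = 4 × 0.6785^3 × 0.3215^1 = 0.401690
P(M+4) = 6 × 0.6785^2 × 0.3215^2 = 0.285504
P(M+6) = 4 × 0.6785^1 × 0.3215^3 = 0.090189
P(M+8) = 0.3215^4 = 0.010684
The M+2 peak is largest (0.401690); scaling to 100 gives 52.76 : 100.00 : 71.08 : 22.45 : 2.66.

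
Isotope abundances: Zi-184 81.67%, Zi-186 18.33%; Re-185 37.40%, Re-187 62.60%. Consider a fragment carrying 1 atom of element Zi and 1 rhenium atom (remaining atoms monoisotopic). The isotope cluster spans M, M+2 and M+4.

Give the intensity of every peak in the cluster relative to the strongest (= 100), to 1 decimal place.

Element Zi pattern (n=1): 0.8167 : 0.1833
Rhenium pattern (n=1): 0.3740 : 0.6260
Convolve the two distributions (both contribute in 2-u steps):
  M: 0.8167×0.3740 = 0.305446
  M+2: 0.8167×0.6260 + 0.1833×0.3740 = 0.579808
  M+4: 0.1833×0.6260 = 0.114746
Scale to base peak (0.579808) = 100: 52.7 : 100.0 : 19.8

52.7 : 100.0 : 19.8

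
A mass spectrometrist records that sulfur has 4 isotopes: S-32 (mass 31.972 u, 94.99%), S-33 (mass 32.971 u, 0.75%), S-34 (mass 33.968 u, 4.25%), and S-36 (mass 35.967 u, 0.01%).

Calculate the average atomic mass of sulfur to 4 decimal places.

Average mass = Σ (abundance × isotope mass) = 0.9499 × 31.972 + 0.0075 × 32.971 + 0.0425 × 33.968 + 0.0001 × 35.967
= 30.37020 + 0.24728 + 1.44364 + 0.00360 = 32.06472 u

32.0647 u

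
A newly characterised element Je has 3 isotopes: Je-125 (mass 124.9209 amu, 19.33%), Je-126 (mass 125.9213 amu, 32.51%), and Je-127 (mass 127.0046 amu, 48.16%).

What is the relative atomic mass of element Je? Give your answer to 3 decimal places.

126.250 amu

The abundance-weighted mean is 0.1933 × 124.9209 + 0.3251 × 125.9213 + 0.4816 × 127.0046
= 24.14721 + 40.93701 + 61.16542 = 126.24964 amu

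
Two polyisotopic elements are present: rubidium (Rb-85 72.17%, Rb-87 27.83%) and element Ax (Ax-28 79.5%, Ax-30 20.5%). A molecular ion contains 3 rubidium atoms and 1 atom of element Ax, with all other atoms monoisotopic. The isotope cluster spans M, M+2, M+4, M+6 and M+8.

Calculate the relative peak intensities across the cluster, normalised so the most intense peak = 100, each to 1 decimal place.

Rubidium pattern (n=3): 0.37589809 : 0.43485841 : 0.16768892 : 0.02155458
Element Ax pattern (n=1): 0.7950 : 0.2050
Convolve the two distributions (both contribute in 2-u steps):
  M: 0.37589809×0.7950 = 0.298839
  M+2: 0.37589809×0.2050 + 0.43485841×0.7950 = 0.422772
  M+4: 0.43485841×0.2050 + 0.16768892×0.7950 = 0.222459
  M+6: 0.16768892×0.2050 + 0.02155458×0.7950 = 0.051512
  M+8: 0.02155458×0.2050 = 0.004419
Scale to base peak (0.422772) = 100: 70.7 : 100.0 : 52.6 : 12.2 : 1.0

70.7 : 100.0 : 52.6 : 12.2 : 1.0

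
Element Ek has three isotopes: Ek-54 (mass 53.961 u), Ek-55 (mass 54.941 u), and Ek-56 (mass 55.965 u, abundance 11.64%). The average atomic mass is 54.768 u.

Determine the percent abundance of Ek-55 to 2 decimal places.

58.54%

Let x and y be the fractions of Ek-54 and Ek-55. Then x + y = 1 − 0.1164 = 0.8836 and 53.961x + 54.941y = 54.768 − 0.1164×55.965 = 48.253674.
Substituting: 53.961x + 54.941(0.8836 − x) = 48.253674
(53.961 − 54.941)x = -0.2921936  ⇒  x = 0.29816, y = 0.58544
Ek-54: 29.82%, Ek-55: 58.54%.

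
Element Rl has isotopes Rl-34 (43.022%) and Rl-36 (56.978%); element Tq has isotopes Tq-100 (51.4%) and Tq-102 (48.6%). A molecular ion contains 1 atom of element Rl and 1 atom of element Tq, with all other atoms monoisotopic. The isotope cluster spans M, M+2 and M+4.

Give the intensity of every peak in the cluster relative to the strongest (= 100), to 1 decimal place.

44.1 : 100.0 : 55.2

Element Rl pattern (n=1): 0.43022 : 0.56978
Element Tq pattern (n=1): 0.5140 : 0.4860
Convolve the two distributions (both contribute in 2-u steps):
  M: 0.43022×0.5140 = 0.221133
  M+2: 0.43022×0.4860 + 0.56978×0.5140 = 0.501954
  M+4: 0.56978×0.4860 = 0.276913
Scale to base peak (0.501954) = 100: 44.1 : 100.0 : 55.2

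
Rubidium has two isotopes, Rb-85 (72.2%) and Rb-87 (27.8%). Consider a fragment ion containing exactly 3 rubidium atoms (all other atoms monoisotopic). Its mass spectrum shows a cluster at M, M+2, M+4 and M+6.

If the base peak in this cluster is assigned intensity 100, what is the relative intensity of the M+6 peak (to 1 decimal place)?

Binomial terms of (0.722 + 0.278)^3: M 0.3764, M+2 0.4348, M+4 0.1674, M+6 0.0215 → M+2 is the base peak.
P(M+2) = C(3,1) × 0.722^2 × 0.278^1 = 3 × 0.521284 × 0.2780 = 0.434751 (base)
P(M+6) = C(3,3) × 0.722^0 × 0.278^3 = 1 × 1.0000 × 0.02148495 = 0.021485
Relative intensity = 0.021485 / 0.434751 × 100 = 4.9

4.9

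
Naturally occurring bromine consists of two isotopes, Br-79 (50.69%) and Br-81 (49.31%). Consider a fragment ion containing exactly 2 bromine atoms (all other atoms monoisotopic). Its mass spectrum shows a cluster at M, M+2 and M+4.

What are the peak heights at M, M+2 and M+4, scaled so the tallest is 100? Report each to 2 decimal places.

The 2 Br atoms are independent, so intensities follow the terms of (0.5069 + 0.4931)^2.
P(M) = 0.5069^2 = 0.256948
P(M+2) = 2 × 0.5069^1 × 0.4931^1 = 0.499905
P(M+4) = 0.4931^2 = 0.243148
The M+2 peak is largest (0.499905); scaling to 100 gives 51.40 : 100.00 : 48.64.

51.40 : 100.00 : 48.64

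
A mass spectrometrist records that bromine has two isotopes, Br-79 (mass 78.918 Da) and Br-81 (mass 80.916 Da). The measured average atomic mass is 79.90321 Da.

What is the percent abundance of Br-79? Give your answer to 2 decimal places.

50.69%

Writing the weighted mean with unknown fraction x of Br-79:
78.918·x + 80.916·(1 − x) = 79.90321
(78.918 − 80.916)·x = 79.90321 − 80.916
x = -1.01279 / -1.998 = 0.50690 → 50.69% Br-79, 49.31% Br-81.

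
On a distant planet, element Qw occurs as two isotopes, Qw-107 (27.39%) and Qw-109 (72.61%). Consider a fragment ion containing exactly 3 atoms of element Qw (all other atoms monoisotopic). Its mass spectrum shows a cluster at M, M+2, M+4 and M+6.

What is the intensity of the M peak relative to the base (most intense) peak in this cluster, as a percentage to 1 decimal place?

Binomial terms of (0.2739 + 0.7261)^3: M 0.0205, M+2 0.1634, M+4 0.4332, M+6 0.3828 → M+4 is the base peak.
P(M+4) = C(3,2) × 0.2739^1 × 0.7261^2 = 3 × 0.2739 × 0.52722121 = 0.433218 (base)
P(M) = C(3,0) × 0.2739^3 × 0.7261^0 = 1 × 0.02054831 × 1.0000 = 0.020548
Relative intensity = 0.020548 / 0.433218 × 100 = 4.7

4.7%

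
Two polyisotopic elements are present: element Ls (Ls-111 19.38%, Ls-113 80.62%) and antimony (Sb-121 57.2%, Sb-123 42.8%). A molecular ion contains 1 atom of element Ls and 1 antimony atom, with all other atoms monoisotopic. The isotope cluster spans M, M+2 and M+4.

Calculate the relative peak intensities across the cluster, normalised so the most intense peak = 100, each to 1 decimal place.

Element Ls pattern (n=1): 0.1938 : 0.8062
Antimony pattern (n=1): 0.5720 : 0.4280
Convolve the two distributions (both contribute in 2-u steps):
  M: 0.1938×0.5720 = 0.110854
  M+2: 0.1938×0.4280 + 0.8062×0.5720 = 0.544093
  M+4: 0.8062×0.4280 = 0.345054
Scale to base peak (0.544093) = 100: 20.4 : 100.0 : 63.4

20.4 : 100.0 : 63.4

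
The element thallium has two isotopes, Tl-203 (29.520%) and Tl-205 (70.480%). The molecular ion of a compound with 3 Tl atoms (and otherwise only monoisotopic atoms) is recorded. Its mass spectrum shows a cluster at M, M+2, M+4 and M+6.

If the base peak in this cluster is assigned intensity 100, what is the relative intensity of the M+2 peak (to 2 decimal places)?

(0.29520 + 0.70480)^3 gives M 0.0257, M+2 0.1843, M+4 0.4399, M+6 0.3501; the largest is M+4.
P(M+4) = C(3,2) × 0.29520^1 × 0.70480^2 = 3 × 0.2952 × 0.49674304 = 0.439916 (base)
P(M+2) = C(3,1) × 0.29520^2 × 0.70480^1 = 3 × 0.08714304 × 0.7048 = 0.184255
Relative intensity = 0.184255 / 0.439916 × 100 = 41.88

41.88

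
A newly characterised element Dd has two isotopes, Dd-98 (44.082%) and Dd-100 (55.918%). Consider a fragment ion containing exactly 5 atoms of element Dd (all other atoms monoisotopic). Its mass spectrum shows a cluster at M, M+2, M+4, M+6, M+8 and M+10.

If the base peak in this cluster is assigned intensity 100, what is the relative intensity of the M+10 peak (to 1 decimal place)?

(0.44082 + 0.55918)^5 gives M 0.0166, M+2 0.1056, M+4 0.2678, M+6 0.3398, M+8 0.2155, M+10 0.0547; the largest is M+6.
P(M+6) = C(5,3) × 0.44082^2 × 0.55918^3 = 10 × 0.19432227 × 0.17484567 = 0.339764 (base)
P(M+10) = C(5,5) × 0.44082^0 × 0.55918^5 = 1 × 1.0000 × 0.05467114 = 0.054671
Relative intensity = 0.054671 / 0.339764 × 100 = 16.1

16.1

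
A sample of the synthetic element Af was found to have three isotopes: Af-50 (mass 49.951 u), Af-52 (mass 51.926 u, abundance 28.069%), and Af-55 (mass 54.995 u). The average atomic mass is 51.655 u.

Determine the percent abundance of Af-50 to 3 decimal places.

49.139%

The remaining 71.931% is split between Af-50 (fraction x) and Af-55 (fraction 0.71931 − x).
Substituting: 49.951x + 54.995(0.71931 − x) = 37.07989106
(49.951 − 54.995)x = -2.47856239  ⇒  x = 0.49139, y = 0.22792
Af-50: 49.139%, Af-55: 22.792%.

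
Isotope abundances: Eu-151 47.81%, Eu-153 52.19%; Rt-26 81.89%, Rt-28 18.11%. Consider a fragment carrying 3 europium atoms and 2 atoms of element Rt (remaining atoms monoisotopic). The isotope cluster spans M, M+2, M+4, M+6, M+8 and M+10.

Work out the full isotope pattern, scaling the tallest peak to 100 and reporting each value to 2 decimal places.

Europium pattern (n=3): 0.10928391 : 0.3578871 : 0.39067407 : 0.14215492
Element Rt pattern (n=2): 0.67059721 : 0.29660558 : 0.03279721
Convolve the two distributions (both contribute in 2-u steps):
  M: 0.10928391×0.67059721 = 0.073285
  M+2: 0.10928391×0.29660558 + 0.3578871×0.67059721 = 0.272412
  M+4: 0.10928391×0.03279721 + 0.3578871×0.29660558 + 0.39067407×0.67059721 = 0.371720
  M+6: 0.3578871×0.03279721 + 0.39067407×0.29660558 + 0.14215492×0.67059721 = 0.222943
  M+8: 0.39067407×0.03279721 + 0.14215492×0.29660558 = 0.054977
  M+10: 0.14215492×0.03279721 = 0.004662
Scale to base peak (0.371720) = 100: 19.72 : 73.28 : 100.00 : 59.98 : 14.79 : 1.25

19.72 : 73.28 : 100.00 : 59.98 : 14.79 : 1.25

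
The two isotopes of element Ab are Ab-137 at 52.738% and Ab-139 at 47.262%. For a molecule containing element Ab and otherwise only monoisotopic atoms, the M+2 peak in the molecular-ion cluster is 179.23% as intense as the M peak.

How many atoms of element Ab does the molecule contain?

2

With n Ab atoms, P(M+2)/P(M) = C(n,1)·p^(n−1)q / p^n = n·q/p = n · 0.47262/0.52738.
n = 1.7923 × 0.52738/0.47262 = 2.00 ≈ 2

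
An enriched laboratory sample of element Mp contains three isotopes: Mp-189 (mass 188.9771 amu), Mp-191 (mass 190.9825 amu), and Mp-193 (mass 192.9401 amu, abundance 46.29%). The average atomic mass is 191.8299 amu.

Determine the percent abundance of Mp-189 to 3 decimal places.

Let x and y be the fractions of Mp-189 and Mp-191. Then x + y = 1 − 0.4629 = 0.5371 and 188.9771x + 190.9825y = 191.8299 − 0.4629×192.9401 = 102.51792771.
Substituting: 188.9771x + 190.9825(0.5371 − x) = 102.51792771
(188.9771 − 190.9825)x = -0.05877304  ⇒  x = 0.02931, y = 0.50779
Mp-189: 2.931%, Mp-191: 50.779%.

2.931%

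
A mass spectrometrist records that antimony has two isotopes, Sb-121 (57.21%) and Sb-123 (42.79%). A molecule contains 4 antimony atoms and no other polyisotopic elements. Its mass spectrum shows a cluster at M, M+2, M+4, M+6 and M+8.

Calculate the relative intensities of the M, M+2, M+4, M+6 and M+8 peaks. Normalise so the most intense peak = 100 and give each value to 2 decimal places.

29.79 : 89.13 : 100.00 : 49.86 : 9.32

The 4 Sb atoms are independent, so intensities follow the terms of (0.5721 + 0.4279)^4.
P(M) = 0.5721^4 = 0.107124
P(M+2) = 4 × 0.5721^3 × 0.4279^1 = 0.320493
P(M+4) = 6 × 0.5721^2 × 0.4279^2 = 0.359567
P(M+6) = 4 × 0.5721^1 × 0.4279^3 = 0.179291
P(M+8) = 0.4279^4 = 0.033525
The M+4 peak is largest (0.359567); scaling to 100 gives 29.79 : 89.13 : 100.00 : 49.86 : 9.32.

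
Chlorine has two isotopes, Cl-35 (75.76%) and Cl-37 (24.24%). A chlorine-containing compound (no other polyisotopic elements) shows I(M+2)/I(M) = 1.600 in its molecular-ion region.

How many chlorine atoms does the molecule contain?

The M+2/M ratio from n Cl atoms is n · q/p = n · 0.2424/0.7576.
n = 1.600 × 0.7576/0.2424 = 5.00 ≈ 5

5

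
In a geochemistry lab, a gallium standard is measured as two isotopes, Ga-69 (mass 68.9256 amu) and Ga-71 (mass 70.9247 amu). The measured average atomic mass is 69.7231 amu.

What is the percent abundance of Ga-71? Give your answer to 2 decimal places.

Let x be the fractional abundance of Ga-69; then Ga-71 has abundance 1 − x.
68.9256·x + 70.9247·(1 − x) = 69.7231
(68.9256 − 70.9247)·x = 69.7231 − 70.9247
x = -1.2016 / -1.9991 = 0.60107 → 60.11% Ga-69, 39.89% Ga-71.

39.89%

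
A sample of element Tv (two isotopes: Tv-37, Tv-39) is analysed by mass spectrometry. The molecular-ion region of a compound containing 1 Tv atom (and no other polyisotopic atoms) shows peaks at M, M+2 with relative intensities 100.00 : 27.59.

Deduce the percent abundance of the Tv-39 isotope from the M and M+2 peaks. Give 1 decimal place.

21.6%

Let p = fractional abundance of Tv-37. I(M+2)/I(M) = [C(1,1)·p^0·(1−p)] / p^1 = 1·(1−p)/p = 27.59/100.00 = 0.2759
(1−p)/p = 0.2759/1 = 0.2759  ⇒  p = 1/(1 + 0.2759) = 0.7838
Tv-37: 78.4%, Tv-39: 21.6%.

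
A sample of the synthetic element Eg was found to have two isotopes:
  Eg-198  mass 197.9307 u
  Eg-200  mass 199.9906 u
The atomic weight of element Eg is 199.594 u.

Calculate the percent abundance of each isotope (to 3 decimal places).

With x = fraction of Eg-198 (so Eg-200 is 1 − x):
197.9307·x + 199.9906·(1 − x) = 199.594
(197.9307 − 199.9906)·x = 199.594 − 199.9906
x = -0.3966 / -2.0599 = 0.19253 → 19.253% Eg-198, 80.747% Eg-200.

Eg-198: 19.253%, Eg-200: 80.747%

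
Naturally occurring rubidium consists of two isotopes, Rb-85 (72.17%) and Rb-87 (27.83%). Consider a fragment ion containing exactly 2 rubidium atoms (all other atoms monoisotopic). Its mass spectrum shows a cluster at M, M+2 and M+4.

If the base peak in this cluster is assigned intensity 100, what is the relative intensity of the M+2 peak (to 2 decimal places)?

77.12

(0.7217 + 0.2783)^2 gives M 0.5209, M+2 0.4017, M+4 0.0775; the largest is M.
P(M) = C(2,0) × 0.7217^2 × 0.2783^0 = 1 × 0.52085089 × 1.0000 = 0.520851 (base)
P(M+2) = C(2,1) × 0.7217^1 × 0.2783^1 = 2 × 0.7217 × 0.2783 = 0.401698
Relative intensity = 0.401698 / 0.520851 × 100 = 77.12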